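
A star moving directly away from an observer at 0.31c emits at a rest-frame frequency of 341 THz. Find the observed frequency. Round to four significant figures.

247.5 THz

Relativistic Doppler (source moving away): f_obs = f_src · √((1−β)/(1+β)).
With β = 0.31: factor = √(0.69/1.31) = 0.72575.
f_obs = 341 × 0.72575 = 247.5 THz.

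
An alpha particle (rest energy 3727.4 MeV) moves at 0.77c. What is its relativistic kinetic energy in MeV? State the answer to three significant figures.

With β = 0.77, γ = 1/√(1 − 0.77²) = 1/√0.4071 = 1.56729.
Kinetic energy: K = (γ − 1)mc² = (1.56729 − 1) × 3727.4 MeV = 0.56729 × 3727.4 = 2110 MeV.

2110 MeV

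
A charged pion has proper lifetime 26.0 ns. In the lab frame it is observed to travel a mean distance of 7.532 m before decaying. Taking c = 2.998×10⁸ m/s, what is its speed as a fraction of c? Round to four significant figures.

Let x = d/(cτ) = 7.532 m / (2.998×10⁸ m/s × 2.600×10^-8 s) = 0.96629. Since d = βγcτ, x = βγ = β/√(1−β²).
Solving: β² = x²/(1+x²) = 0.933716/1.933716 = 0.482861, so β = 0.6949.

0.6949c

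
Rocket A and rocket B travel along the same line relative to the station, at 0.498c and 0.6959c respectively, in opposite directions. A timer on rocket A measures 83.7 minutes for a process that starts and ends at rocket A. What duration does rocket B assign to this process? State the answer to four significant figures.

181.0 minutes

Speed of rocket A in rocket B's frame: u = (v_A + v_B)/(1 + v_A v_B/c²) = (0.498 + 0.6959)/(1 + 0.498×0.6959) = 1.1939/1.3465582 = 0.88663; |u| = 0.88663c.
At |u| = 0.88663c, γ = (1 − 0.786113)^(−1/2) = 2.1623.
The clock on rocket A records proper time, so rocket B measures Δt = γΔτ = 2.1623 × 83.7 = 181.0 minutes.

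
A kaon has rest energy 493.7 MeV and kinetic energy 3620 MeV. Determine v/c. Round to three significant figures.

0.993

K = (γ−1)mc², so γ = 1 + 3620/493.7 = 8.3324.
Then v/c = √(1 − γ⁻²) = √(1 − 0.0144032) = √0.9855968 = 0.993.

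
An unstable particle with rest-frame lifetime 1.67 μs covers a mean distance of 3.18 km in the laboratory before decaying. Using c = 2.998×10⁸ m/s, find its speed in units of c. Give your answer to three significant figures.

0.988c

d = βγcτ ⇒ βγ = d/(cτ) = 3180 m / (500.666 m) = 6.3515.
β = (βγ)/√(1+(βγ)²) = 6.3515/√41.3416 = 0.988.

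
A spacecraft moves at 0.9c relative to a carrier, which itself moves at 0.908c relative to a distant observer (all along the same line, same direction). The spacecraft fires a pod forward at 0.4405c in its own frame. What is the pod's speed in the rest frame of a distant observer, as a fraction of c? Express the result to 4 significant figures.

0.9980c

Compose velocities in two stages. Stage 1 (into S'): u₁ = (0.4405+0.9)/(1+0.4405×0.9) = 0.95993.
Stage 2 (into S): u = (0.95993+0.908)/(1+0.95993×0.908) = 0.99803, so the speed is 0.9980c.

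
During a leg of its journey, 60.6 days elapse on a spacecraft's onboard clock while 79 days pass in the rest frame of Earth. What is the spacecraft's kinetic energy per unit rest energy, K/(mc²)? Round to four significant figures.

0.3036

γ = Δt/Δτ = 79/60.6 = 1.30363.
Since K = (γ−1)mc², K/(mc²) = 1.30363 − 1 = 0.3036.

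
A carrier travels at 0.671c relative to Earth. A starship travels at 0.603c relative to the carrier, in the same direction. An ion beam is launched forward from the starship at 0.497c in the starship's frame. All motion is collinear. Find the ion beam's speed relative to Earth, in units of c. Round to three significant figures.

First combine the ion beam and starship (S''→S'): u₁ = (0.497 + 0.603)/(1 + 0.497×0.603) = 1.1/1.299691 = 0.84636.
Then combine with the carrier (S'→S): u = (0.84636 + 0.671)/(1 + 0.84636×0.671) = 1.51736/1.56790756 = 0.96776.

0.968c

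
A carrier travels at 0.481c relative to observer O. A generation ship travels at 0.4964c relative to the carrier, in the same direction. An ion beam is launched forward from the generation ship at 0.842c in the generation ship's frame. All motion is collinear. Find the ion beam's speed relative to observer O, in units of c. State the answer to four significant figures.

First combine the ion beam and generation ship (S''→S'): u₁ = (0.842 + 0.4964)/(1 + 0.842×0.4964) = 1.3384/1.4179688 = 0.94389.
Then combine with the carrier (S'→S): u = (0.94389 + 0.481)/(1 + 0.94389×0.481) = 1.42489/1.45401109 = 0.97997.

0.9800c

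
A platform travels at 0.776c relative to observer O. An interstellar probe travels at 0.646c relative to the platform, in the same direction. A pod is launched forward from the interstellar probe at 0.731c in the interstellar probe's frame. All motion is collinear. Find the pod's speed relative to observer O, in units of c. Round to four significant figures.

First combine the pod and interstellar probe (S''→S'): u₁ = (0.731 + 0.646)/(1 + 0.731×0.646) = 1.377/1.472226 = 0.93532.
Then combine with the platform (S'→S): u = (0.93532 + 0.776)/(1 + 0.93532×0.776) = 1.71132/1.72580832 = 0.9916.

0.9916c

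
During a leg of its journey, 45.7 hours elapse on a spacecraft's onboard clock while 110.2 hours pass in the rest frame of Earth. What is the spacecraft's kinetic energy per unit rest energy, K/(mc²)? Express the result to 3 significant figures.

1.41

The time-dilation ratio gives γ = 110.2/45.7 = 2.41138.
Since K = (γ−1)mc², K/(mc²) = 2.41138 − 1 = 1.41.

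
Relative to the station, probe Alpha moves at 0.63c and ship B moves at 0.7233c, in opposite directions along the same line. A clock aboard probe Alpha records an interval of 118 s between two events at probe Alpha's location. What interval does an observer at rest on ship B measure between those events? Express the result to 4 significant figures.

The velocity of probe Alpha relative to ship B is (0.63 + 0.7233)c / (1 + 0.63×0.7233) = 0.92967c; relative speed 0.92967c.
At |u| = 0.92967c, γ = (1 − 0.864286)^(−1/2) = 2.7145.
The clock on probe Alpha records proper time, so ship B measures Δt = γΔτ = 2.7145 × 118 = 320.3 s.

320.3 s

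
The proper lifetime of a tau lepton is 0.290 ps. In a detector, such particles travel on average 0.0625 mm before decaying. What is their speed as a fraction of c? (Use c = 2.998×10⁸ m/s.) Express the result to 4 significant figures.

d = βγcτ ⇒ βγ = d/(cτ) = 6.250×10^-5 m / (8.6942×10^-5 m) = 0.71887.
β = (βγ)/√(1+(βγ)²) = 0.71887/√1.516774 = 0.5837.

0.5837c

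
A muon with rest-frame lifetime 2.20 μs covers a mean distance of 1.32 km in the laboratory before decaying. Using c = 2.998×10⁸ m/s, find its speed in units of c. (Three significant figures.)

Let x = d/(cτ) = 1320 m / (2.998×10⁸ m/s × 2.200×10^-6 s) = 2.0013. Since d = βγcτ, x = βγ = β/√(1−β²).
Solving: β² = x²/(1+x²) = 4.0052/5.0052 = 0.800208, so β = 0.895.

0.895c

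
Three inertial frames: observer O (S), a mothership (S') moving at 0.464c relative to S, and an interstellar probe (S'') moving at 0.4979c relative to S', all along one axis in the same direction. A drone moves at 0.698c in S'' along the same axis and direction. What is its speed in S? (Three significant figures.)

First combine the drone and interstellar probe (S''→S'): u₁ = (0.698 + 0.4979)/(1 + 0.698×0.4979) = 1.1959/1.3475342 = 0.88747.
Then combine with the mothership (S'→S): u = (0.88747 + 0.464)/(1 + 0.88747×0.464) = 1.35147/1.41178608 = 0.95728.

0.957c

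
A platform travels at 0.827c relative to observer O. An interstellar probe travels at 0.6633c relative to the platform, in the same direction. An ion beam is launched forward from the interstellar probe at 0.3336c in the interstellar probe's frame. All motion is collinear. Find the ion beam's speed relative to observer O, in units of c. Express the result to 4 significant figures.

Apply u = (u'+v)/(1+u'v) twice. Ion beam in the platform frame: (0.3336+0.6633)/(1+0.3336·0.6633) = 0.9969/1.22127688 = 0.81628c.
That velocity, transformed to the rest frame of observer O: (0.81628+0.827)/(1+0.81628·0.827) = 1.64328/1.67506356 = 0.98103c.

0.9810c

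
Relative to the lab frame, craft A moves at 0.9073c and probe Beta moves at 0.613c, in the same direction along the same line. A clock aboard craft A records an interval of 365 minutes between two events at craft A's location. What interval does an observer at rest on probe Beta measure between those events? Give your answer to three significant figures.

488 minutes

Speed of craft A in probe Beta's frame: u = (v_A − v_B)/(1 − v_A v_B/c²) = (0.9073 − 0.613)/(1 − 0.9073×0.613) = 0.2943/0.4438251 = 0.6631; |u| = 0.6631c.
At |u| = 0.6631c, γ = (1 − 0.439702)^(−1/2) = 1.336.
The clock on craft A records proper time, so probe Beta measures Δt = γΔτ = 1.336 × 365 = 488 minutes.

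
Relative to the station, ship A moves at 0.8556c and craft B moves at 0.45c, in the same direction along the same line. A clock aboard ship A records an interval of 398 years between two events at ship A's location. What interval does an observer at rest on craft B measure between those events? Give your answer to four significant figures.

The velocity of ship A relative to craft B is (0.8556 − 0.45)c / (1 − 0.8556×0.45) = 0.65953c; relative speed 0.65953c.
γ for this relative speed: γ = 1/√(1 − 0.43498) = 1.3304.
Ship A's interval is proper; time dilation gives Δt_B = γΔτ = 1.3304 × 398 years = 529.5 years.

529.5 years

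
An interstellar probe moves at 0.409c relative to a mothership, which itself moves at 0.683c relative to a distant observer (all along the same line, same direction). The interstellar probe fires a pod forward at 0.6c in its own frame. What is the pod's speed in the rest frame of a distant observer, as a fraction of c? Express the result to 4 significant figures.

Apply u = (u'+v)/(1+u'v) twice. Pod in the mothership frame: (0.6+0.409)/(1+0.6·0.409) = 1.009/1.2454 = 0.81018c.
That velocity, transformed to the rest frame of a distant observer: (0.81018+0.683)/(1+0.81018·0.683) = 1.49318/1.55335294 = 0.96126c.

0.9613c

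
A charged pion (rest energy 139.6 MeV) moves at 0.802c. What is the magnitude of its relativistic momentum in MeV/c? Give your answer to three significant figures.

187 MeV/c

With β = 0.802, γ = 1/√(1 − 0.802²) = 1/√0.356796 = 1.6741.
Momentum: p = γβ·mc = 1.6741 × 0.802 × 139.6 MeV/c = 187 MeV/c.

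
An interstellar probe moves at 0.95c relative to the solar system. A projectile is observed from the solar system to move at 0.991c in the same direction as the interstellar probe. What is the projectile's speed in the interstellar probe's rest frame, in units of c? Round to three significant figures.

0.700c

Transform to the interstellar probe's frame: u' = (u − v)/(1 − uv/c²).
u' = (0.991 − 0.95)/(1 − 0.991×0.95) = 0.041/0.05855 = 0.70026.
Speed in the interstellar probe's frame: 0.700c (in the same direction).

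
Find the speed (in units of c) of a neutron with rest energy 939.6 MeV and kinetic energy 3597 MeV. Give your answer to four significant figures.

K = (γ−1)mc², so γ = 1 + 3597/939.6 = 4.8282.
Then v/c = √(1 − γ⁻²) = √(1 − 0.0428973) = √0.9571027 = 0.9783.

0.9783c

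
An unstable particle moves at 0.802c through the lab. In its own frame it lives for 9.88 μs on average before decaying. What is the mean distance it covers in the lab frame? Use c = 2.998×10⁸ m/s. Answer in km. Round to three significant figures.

γ = 1/√(1 − β²) = 1/√(1 − 0.643204) = 1/√0.356796 = 1/0.597324 = 1.6741.
Lab-frame lifetime: Δt = γτ = 1.6741 × 9.88 μs = 16.54 μs.
Distance: d = vΔt = 0.802 × 2.998×10⁸ m/s × 1.6540×10^-5 s = 3980 m = 3.98 km.

3.98 km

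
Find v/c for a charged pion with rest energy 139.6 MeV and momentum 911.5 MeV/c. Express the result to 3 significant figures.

0.988

pc/(mc²) = 911.5/139.6 = 6.5294 = βγ = β/√(1−β²).
So β² = x²/(1 + x²) with x = 6.5294: x² = 42.6331, β² = 42.6331/43.6331 = 0.977082, β = 0.988.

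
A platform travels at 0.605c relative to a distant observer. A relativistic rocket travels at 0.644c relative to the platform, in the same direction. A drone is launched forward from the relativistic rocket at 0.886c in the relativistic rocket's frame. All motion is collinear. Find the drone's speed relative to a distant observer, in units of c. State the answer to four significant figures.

First combine the drone and relativistic rocket (S''→S'): u₁ = (0.886 + 0.644)/(1 + 0.886×0.644) = 1.53/1.570584 = 0.97416.
Then combine with the platform (S'→S): u = (0.97416 + 0.605)/(1 + 0.97416×0.605) = 1.57916/1.5893668 = 0.99358.

0.9936c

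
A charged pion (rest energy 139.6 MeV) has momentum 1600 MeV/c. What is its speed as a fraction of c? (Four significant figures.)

βγ = pc/(mc²) = 1600/139.6 = 11.461.
Since γ² = 1 + (βγ)² = 132.355, γ = √132.355 = 11.5046, and β = (βγ)/γ = 11.461/11.5046 = 0.9962.

0.9962c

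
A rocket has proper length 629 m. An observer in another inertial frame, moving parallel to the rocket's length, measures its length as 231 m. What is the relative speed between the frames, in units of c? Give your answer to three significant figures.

0.930c

Length contraction gives γ = L₀/L = 629/231 = 2.7229.
β = √(1 − 1/γ²) = √0.865123 = 0.930.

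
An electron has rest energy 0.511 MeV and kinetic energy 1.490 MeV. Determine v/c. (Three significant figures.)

0.967

γ = 1 + K/(mc²) = 1 + 1.490/0.511 = 3.9159.
β = √(1 − 1/γ²) = √(1 − 0.0652134) = √0.9347866 = 0.967.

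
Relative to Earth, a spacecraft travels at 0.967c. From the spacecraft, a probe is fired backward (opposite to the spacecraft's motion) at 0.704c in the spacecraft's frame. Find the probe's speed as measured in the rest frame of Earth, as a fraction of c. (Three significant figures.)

0.824c

In units of c, u = (u' + v)/(1 + u'v) with u' = −0.704 and v = 0.967.
Numerator: −0.704 + 0.967 = 0.263. Denominator: 1 + (−0.704)(0.967) = 0.319232.
u = 0.263/0.319232 = 0.82385, so the speed is 0.824c.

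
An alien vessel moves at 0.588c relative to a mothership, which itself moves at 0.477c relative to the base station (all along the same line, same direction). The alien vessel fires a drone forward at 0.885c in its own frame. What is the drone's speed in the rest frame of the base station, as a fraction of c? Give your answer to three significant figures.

Apply u = (u'+v)/(1+u'v) twice. Drone in the mothership frame: (0.885+0.588)/(1+0.885·0.588) = 1.473/1.52038 = 0.96884c.
That velocity, transformed to the rest frame of the base station: (0.96884+0.477)/(1+0.96884·0.477) = 1.44584/1.46213668 = 0.98885c.

0.989c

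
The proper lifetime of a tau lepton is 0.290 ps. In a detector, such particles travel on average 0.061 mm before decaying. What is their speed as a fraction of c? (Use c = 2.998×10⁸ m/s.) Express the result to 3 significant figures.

Let x = d/(cτ) = 6.100×10^-5 m / (2.998×10⁸ m/s × 2.900×10^-13 s) = 0.70162. Since d = βγcτ, x = βγ = β/√(1−β²).
Solving: β² = x²/(1+x²) = 0.492271/1.492271 = 0.32988, so β = 0.574.

0.574c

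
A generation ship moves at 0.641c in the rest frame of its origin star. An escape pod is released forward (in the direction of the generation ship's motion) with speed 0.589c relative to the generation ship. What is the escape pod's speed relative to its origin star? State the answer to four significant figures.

In units of c, u = (u' + v)/(1 + u'v) with u' = 0.589 and v = 0.641.
Numerator: 0.589 + 0.641 = 1.23. Denominator: 1 + (0.589)(0.641) = 1.377549.
u = 1.23/1.377549 = 0.89289, so the speed is 0.8929c.

0.8929c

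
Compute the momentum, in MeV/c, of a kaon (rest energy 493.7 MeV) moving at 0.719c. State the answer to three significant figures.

511 MeV/c

β² = 0.516961, so γ = 1/√0.483039 = 1.4388.
Momentum: p = γβ·mc = 1.4388 × 0.719 × 493.7 MeV/c = 511 MeV/c.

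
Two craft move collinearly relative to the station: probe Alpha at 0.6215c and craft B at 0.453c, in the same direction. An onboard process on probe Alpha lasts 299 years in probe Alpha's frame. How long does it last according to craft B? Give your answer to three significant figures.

Transform probe Alpha's velocity into craft B's frame: (0.6215 − 0.453)/(1 − 0.6215·0.453) = 0.1685/0.7184605, so the relative speed is 0.23453c.
At |u| = 0.23453c, γ = (1 − 0.0550043)^(−1/2) = 1.0287.
The clock on probe Alpha records proper time, so craft B measures Δt = γΔτ = 1.0287 × 299 = 308 years.

308 years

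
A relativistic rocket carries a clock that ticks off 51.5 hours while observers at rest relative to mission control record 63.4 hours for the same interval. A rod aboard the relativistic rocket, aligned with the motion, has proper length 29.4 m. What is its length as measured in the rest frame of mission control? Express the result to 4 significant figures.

23.88 m

From Δt = γΔτ: γ = 63.4/51.5 = 1.23107.
L = L₀/γ = 29.4/1.23107 = 23.88 m.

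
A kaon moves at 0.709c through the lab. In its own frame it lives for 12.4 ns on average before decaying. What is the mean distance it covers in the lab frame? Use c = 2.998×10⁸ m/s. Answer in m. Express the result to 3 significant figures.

γ = 1/√(1 − β²) = 1/√(1 − 0.502681) = 1/√0.497319 = 1/0.705208 = 1.418.
Lab-frame lifetime: Δt = γτ = 1.418 × 12.4 ns = 17.583 ns.
Distance: d = vΔt = 0.709 × 2.998×10⁸ m/s × 1.7583×10^-8 s = 3.74 m.

3.74 m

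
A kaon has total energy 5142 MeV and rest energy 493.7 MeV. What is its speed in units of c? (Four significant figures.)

0.9954c

γ = E/(mc²) = 5142/493.7 = 10.415.
β = √(1 − 1/γ²) = √(1 − 0.00921895) = √0.99078105 = 0.9954.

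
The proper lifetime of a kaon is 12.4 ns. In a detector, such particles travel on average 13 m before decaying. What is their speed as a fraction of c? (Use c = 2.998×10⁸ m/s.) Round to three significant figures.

Lab distance = (lab lifetime)·v = γτ·βc, so βγ = d/(cτ) = 13.00/(2.998×10⁸ × 1.240×10^-8) = 3.497.
With βγ = 3.497: γ² = 1 + (βγ)² = 13.229, and β = (βγ)/γ = 3.497/3.63717 = 0.961.

0.961c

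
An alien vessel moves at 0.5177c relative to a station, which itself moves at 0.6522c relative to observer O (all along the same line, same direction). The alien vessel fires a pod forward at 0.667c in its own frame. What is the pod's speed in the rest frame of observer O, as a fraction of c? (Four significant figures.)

0.9736c

Compose velocities in two stages. Stage 1 (into S'): u₁ = (0.667+0.5177)/(1+0.667×0.5177) = 0.88062.
Stage 2 (into S): u = (0.88062+0.6522)/(1+0.88062×0.6522) = 0.97363, so the speed is 0.9736c.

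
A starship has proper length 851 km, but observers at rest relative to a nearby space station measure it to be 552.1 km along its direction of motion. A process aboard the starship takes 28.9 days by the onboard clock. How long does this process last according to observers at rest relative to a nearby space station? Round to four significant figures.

From L = L₀/γ: γ = 851/552.1 = 1.54139.
Δt = γΔτ = 1.54139 × 28.9 = 44.55 days.

44.55 days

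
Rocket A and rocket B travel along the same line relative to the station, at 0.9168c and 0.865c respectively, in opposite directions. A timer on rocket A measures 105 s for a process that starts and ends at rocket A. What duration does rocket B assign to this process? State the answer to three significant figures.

940 s

The velocity of rocket A relative to rocket B is (0.9168 + 0.865)c / (1 + 0.9168×0.865) = 0.99374c; relative speed 0.99374c.
At |u| = 0.99374c, γ = (1 − 0.987519)^(−1/2) = 8.9511.
Rocket A's interval is proper; time dilation gives Δt_B = γΔτ = 8.9511 × 105 s = 940 s.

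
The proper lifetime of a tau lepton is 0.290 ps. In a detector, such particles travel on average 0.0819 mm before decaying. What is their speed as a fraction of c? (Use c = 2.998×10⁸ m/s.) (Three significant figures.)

0.686c

d = βγcτ ⇒ βγ = d/(cτ) = 8.190×10^-5 m / (8.6942×10^-5 m) = 0.94201.
β = (βγ)/√(1+(βγ)²) = 0.94201/√1.887383 = 0.686.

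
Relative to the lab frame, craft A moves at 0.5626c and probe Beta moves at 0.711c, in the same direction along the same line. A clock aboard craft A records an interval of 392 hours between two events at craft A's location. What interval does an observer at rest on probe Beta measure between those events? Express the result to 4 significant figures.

The velocity of craft A relative to probe Beta is (0.5626 − 0.711)c / (1 − 0.5626×0.711) = −0.24734c; relative speed 0.24734c.
At |u| = 0.24734c, γ = (1 − 0.0611771)^(−1/2) = 1.0321.
Craft A's interval is proper; time dilation gives Δt_B = γΔτ = 1.0321 × 392 hours = 404.6 hours.

404.6 hours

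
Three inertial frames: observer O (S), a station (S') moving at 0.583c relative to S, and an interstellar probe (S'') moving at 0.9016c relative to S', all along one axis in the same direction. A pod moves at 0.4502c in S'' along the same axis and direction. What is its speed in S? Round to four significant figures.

First combine the pod and interstellar probe (S''→S'): u₁ = (0.4502 + 0.9016)/(1 + 0.4502×0.9016) = 1.3518/1.40590032 = 0.96152.
Then combine with the station (S'→S): u = (0.96152 + 0.583)/(1 + 0.96152×0.583) = 1.54452/1.56056616 = 0.98972.

0.9897c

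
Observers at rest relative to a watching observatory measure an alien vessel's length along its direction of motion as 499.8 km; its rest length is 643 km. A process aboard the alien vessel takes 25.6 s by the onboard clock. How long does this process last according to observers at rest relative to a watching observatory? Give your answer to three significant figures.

Length contraction gives γ = L₀/L = 643/499.8 = 1.28651.
The same γ dilates the second interval: 1.28651 × 25.6 s = 32.9 s.

32.9 s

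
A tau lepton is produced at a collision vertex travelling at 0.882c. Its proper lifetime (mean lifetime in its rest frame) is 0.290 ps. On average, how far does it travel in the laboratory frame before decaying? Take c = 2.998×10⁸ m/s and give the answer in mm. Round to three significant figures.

β² = 0.777924, so γ = 1/√0.222076 = 2.122.
Lab-frame lifetime: Δt = γτ = 2.122 × 0.290 ps = 0.61538 ps.
Distance: d = vΔt = 0.882 × 2.998×10⁸ m/s × 6.1538×10^-13 s = 1.63×10^-4 m = 0.163 mm.

0.163 mm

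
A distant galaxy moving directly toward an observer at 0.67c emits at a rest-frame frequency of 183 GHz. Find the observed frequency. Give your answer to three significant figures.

412 GHz

Relativistic Doppler (source moving toward): f_obs = f_src · √((1+β)/(1−β)).
With β = 0.67: factor = √(1.67/0.33) = 2.2496.
f_obs = 183 × 2.2496 = 412 GHz.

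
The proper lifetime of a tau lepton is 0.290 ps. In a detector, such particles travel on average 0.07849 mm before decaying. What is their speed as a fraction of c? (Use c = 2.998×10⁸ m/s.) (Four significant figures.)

Lab distance = (lab lifetime)·v = γτ·βc, so βγ = d/(cτ) = 7.849×10^-5/(2.998×10⁸ × 2.900×10^-13) = 0.90279.
With βγ = 0.90279: γ² = 1 + (βγ)² = 1.81503, and β = (βγ)/γ = 0.90279/1.34723 = 0.6701.

0.6701c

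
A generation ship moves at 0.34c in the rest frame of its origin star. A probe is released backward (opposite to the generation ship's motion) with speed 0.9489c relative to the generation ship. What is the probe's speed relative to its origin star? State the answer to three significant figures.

0.899c

Relativistic velocity addition: u = (u' + v)/(1 + u'v/c²), with u' = −0.9489c and v = 0.34c.
Numerator: −0.9489 + 0.34 = −0.6089. Denominator: 1 + (−0.9489)(0.34) = 0.677374.
u = −0.6089/0.677374 = −0.89891, so the speed is 0.899c.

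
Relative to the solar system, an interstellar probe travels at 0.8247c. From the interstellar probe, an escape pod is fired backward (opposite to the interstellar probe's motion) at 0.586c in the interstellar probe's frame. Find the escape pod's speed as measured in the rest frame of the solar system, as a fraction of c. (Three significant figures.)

Relativistic velocity addition: u = (u' + v)/(1 + u'v/c²), with u' = −0.586c and v = 0.8247c.
Numerator: −0.586 + 0.8247 = 0.2387. Denominator: 1 + (−0.586)(0.8247) = 0.5167258.
u = 0.2387/0.5167258 = 0.46195, so the speed is 0.462c.

0.462c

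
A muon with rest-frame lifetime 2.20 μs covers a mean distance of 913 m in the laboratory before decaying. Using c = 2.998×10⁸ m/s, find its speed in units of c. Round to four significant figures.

0.8106c

Lab distance = (lab lifetime)·v = γτ·βc, so βγ = d/(cτ) = 913.0/(2.998×10⁸ × 2.200×10^-6) = 1.3843.
With βγ = 1.3843: γ² = 1 + (βγ)² = 2.91629, and β = (βγ)/γ = 1.3843/1.70771 = 0.8106.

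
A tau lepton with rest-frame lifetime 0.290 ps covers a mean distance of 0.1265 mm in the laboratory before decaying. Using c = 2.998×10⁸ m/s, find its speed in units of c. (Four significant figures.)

0.8241c

Lab distance = (lab lifetime)·v = γτ·βc, so βγ = d/(cτ) = 1.265×10^-4/(2.998×10⁸ × 2.900×10^-13) = 1.455.
With βγ = 1.455: γ² = 1 + (βγ)² = 3.11703, and β = (βγ)/γ = 1.455/1.76551 = 0.8241.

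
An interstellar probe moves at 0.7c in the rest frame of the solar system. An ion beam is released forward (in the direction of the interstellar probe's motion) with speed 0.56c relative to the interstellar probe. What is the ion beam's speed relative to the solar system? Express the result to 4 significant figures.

0.9052c

Relativistic velocity addition: u = (u' + v)/(1 + u'v/c²), with u' = 0.56c and v = 0.7c.
Numerator: 0.56 + 0.7 = 1.26. Denominator: 1 + (0.56)(0.7) = 1.392.
u = 1.26/1.392 = 0.90517, so the speed is 0.9052c.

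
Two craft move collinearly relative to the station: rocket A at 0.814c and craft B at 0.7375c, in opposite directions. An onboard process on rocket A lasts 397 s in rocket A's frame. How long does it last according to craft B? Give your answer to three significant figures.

Transform rocket A's velocity into craft B's frame: (0.814 + 0.7375)/(1 + 0.814·0.7375) = 1.5515/1.600325, so the relative speed is 0.96949c.
At |u| = 0.96949c, γ = (1 − 0.939911)^(−1/2) = 4.0795.
Rocket A's interval is proper; time dilation gives Δt_B = γΔτ = 4.0795 × 397 s = 1620 s.

1620 s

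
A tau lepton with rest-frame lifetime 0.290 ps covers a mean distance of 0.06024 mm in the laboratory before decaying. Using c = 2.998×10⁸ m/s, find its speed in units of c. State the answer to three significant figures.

Let x = d/(cτ) = 6.024×10^-5 m / (2.998×10⁸ m/s × 2.900×10^-13 s) = 0.69288. Since d = βγcτ, x = βγ = β/√(1−β²).
Solving: β² = x²/(1+x²) = 0.480083/1.480083 = 0.324362, so β = 0.570.

0.570c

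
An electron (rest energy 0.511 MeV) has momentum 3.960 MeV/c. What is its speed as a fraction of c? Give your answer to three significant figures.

0.992c

pc/(mc²) = 3.960/0.511 = 7.7495 = βγ = β/√(1−β²).
So β² = x²/(1 + x²) with x = 7.7495: x² = 60.0548, β² = 60.0548/61.0548 = 0.983621, β = 0.992.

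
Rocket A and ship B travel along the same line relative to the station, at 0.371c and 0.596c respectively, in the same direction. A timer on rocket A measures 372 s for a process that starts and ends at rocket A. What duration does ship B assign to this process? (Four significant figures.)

Speed of rocket A in ship B's frame: u = (v_A − v_B)/(1 − v_A v_B/c²) = (0.371 − 0.596)/(1 − 0.371×0.596) = −0.225/0.778884 = −0.28887; |u| = 0.28887c.
γ for this relative speed: γ = 1/√(1 − 0.0834459) = 1.0445.
Rocket A's interval is proper; time dilation gives Δt_B = γΔτ = 1.0445 × 372 s = 388.6 s.

388.6 s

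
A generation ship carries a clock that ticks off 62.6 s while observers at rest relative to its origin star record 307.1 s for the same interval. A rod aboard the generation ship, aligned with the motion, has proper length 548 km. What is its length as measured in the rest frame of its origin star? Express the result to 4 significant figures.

γ = Δt/Δτ = 307.1/62.6 = 4.90575.
L = L₀/γ = 548/4.90575 = 111.7 km.

111.7 km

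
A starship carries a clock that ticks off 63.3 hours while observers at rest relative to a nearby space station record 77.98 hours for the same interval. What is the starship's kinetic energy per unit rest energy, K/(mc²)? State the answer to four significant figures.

0.2319

γ = Δt/Δτ = 77.98/63.3 = 1.23191.
K/(mc²) = γ − 1 = 1.23191 − 1 = 0.2319.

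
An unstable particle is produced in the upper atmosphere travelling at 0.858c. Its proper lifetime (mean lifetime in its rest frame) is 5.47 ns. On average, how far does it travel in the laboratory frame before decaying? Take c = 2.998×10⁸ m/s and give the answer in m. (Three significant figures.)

Lorentz factor: γ = (1 − 0.736164)^(−1/2) = 1.9469.
Lab-frame lifetime: Δt = γτ = 1.9469 × 5.47 ns = 10.65 ns.
Distance: d = vΔt = 0.858 × 2.998×10⁸ m/s × 1.0650×10^-8 s = 2.74 m.

2.74 m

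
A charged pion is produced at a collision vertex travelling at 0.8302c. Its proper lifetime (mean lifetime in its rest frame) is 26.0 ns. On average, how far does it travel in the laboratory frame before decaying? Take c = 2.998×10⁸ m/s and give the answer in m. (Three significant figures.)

γ = 1/√(1 − β²) = 1/√(1 − 0.68923204) = 1/√0.31076796 = 1/0.557466 = 1.7938.
Lab-frame lifetime: Δt = γτ = 1.7938 × 26.0 ns = 46.639 ns.
Distance: d = vΔt = 0.8302 × 2.998×10⁸ m/s × 4.6639×10^-8 s = 11.6 m.

11.6 m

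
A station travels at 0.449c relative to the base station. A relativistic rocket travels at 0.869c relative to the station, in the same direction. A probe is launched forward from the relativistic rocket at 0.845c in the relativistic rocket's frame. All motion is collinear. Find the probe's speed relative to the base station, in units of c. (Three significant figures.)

0.996c

Compose velocities in two stages. Stage 1 (into S'): u₁ = (0.845+0.869)/(1+0.845×0.869) = 0.98829.
Stage 2 (into S): u = (0.98829+0.449)/(1+0.98829×0.449) = 0.99553, so the speed is 0.996c.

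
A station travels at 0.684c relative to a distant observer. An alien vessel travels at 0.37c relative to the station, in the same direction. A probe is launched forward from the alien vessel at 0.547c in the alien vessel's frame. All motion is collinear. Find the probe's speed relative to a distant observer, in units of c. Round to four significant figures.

Compose velocities in two stages. Stage 1 (into S'): u₁ = (0.547+0.37)/(1+0.547×0.37) = 0.76265.
Stage 2 (into S): u = (0.76265+0.684)/(1+0.76265×0.684) = 0.95071, so the speed is 0.9507c.

0.9507c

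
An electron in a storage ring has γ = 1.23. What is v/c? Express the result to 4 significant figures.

β = √(1 − 1/γ²) = √(1 − 1/1.5129) = √0.339018 = 0.5823.

0.5823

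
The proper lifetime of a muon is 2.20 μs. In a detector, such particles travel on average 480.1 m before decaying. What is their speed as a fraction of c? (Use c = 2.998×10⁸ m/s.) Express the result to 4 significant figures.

Let x = d/(cτ) = 480.1 m / (2.998×10⁸ m/s × 2.200×10^-6 s) = 0.72791. Since d = βγcτ, x = βγ = β/√(1−β²).
Solving: β² = x²/(1+x²) = 0.529853/1.529853 = 0.346342, so β = 0.5885.

0.5885c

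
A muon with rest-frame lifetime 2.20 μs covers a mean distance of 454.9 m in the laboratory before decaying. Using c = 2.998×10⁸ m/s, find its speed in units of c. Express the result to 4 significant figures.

0.5678c

Lab distance = (lab lifetime)·v = γτ·βc, so βγ = d/(cτ) = 454.9/(2.998×10⁸ × 2.200×10^-6) = 0.6897.
With βγ = 0.6897: γ² = 1 + (βγ)² = 1.475686, and β = (βγ)/γ = 0.6897/1.21478 = 0.5678.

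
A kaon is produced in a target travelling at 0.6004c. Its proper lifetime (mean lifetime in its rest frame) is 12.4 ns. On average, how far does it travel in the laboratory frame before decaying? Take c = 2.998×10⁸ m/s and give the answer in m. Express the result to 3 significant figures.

γ = 1/√(1 − β²) = 1/√(1 − 0.36048016) = 1/√0.63951984 = 1/0.7997 = 1.2505.
Lab-frame lifetime: Δt = γτ = 1.2505 × 12.4 ns = 15.506 ns.
Distance: d = vΔt = 0.6004 × 2.998×10⁸ m/s × 1.5506×10^-8 s = 2.79 m.

2.79 m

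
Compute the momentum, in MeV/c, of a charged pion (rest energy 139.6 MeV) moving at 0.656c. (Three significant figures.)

With β = 0.656, γ = 1/√(1 − 0.656²) = 1/√0.569664 = 1.3249.
Momentum: p = γβ·mc = 1.3249 × 0.656 × 139.6 MeV/c = 121 MeV/c.

121 MeV/c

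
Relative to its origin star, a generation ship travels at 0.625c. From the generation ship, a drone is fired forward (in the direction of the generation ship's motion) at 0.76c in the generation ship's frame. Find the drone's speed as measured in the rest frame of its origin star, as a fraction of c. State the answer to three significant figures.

0.939c

In units of c, u = (u' + v)/(1 + u'v) with u' = 0.76 and v = 0.625.
Numerator: 0.76 + 0.625 = 1.385. Denominator: 1 + (0.76)(0.625) = 1.475.
u = 1.385/1.475 = 0.93898, so the speed is 0.939c.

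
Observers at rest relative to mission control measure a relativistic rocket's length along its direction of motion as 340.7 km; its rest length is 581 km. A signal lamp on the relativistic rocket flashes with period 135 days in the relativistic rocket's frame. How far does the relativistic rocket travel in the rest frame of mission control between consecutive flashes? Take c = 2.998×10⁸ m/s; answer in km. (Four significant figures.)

4.830×10^12 km

From L = L₀/γ: γ = 581/340.7 = 1.70531.
β = √(1 − 1/γ²) = 0.81002. Lab-frame period = γτ = 1.70531×135 days = 230.22 days. Distance = βc × γτ = 0.81002 × 2.998×10⁸ m/s × 19891008 s = 4.8304×10^15 m = 4.830×10^12 km.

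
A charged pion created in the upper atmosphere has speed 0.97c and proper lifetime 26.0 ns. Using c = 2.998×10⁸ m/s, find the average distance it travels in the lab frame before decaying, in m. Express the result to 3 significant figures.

31.1 m

With β = 0.97, γ = 1/√(1 − 0.97²) = 1/√0.0591 = 4.1135.
Lab-frame lifetime: Δt = γτ = 4.1135 × 26.0 ns = 106.95 ns.
Distance: d = vΔt = 0.97 × 2.998×10⁸ m/s × 1.0695×10^-7 s = 31.1 m.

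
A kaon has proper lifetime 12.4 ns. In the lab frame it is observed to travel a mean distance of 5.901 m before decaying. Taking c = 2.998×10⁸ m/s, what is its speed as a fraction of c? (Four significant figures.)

0.8461c

Lab distance = (lab lifetime)·v = γτ·βc, so βγ = d/(cτ) = 5.901/(2.998×10⁸ × 1.240×10^-8) = 1.5873.
With βγ = 1.5873: γ² = 1 + (βγ)² = 3.51952, and β = (βγ)/γ = 1.5873/1.87604 = 0.8461.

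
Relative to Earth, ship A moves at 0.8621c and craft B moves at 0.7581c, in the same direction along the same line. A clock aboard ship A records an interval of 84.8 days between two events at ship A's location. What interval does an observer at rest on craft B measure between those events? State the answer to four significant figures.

88.90 days

Transform ship A's velocity into craft B's frame: (0.8621 − 0.7581)/(1 − 0.8621·0.7581) = 0.104/0.34644199, so the relative speed is 0.30019c.
At |u| = 0.30019c, γ = (1 − 0.090114)^(−1/2) = 1.0484.
Ship A's interval is proper; time dilation gives Δt_B = γΔτ = 1.0484 × 84.8 days = 88.90 days.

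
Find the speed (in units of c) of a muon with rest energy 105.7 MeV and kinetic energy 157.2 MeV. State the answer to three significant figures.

K = (γ−1)mc², so γ = 1 + 157.2/105.7 = 2.4872.
Then v/c = √(1 − γ⁻²) = √(1 − 0.161651) = √0.838349 = 0.916.

0.916c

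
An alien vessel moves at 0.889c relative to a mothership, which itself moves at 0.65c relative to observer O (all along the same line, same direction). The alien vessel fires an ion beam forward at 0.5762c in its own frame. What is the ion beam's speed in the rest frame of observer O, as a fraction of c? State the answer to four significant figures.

Apply u = (u'+v)/(1+u'v) twice. Ion beam in the mothership frame: (0.5762+0.889)/(1+0.5762·0.889) = 1.4652/1.5122418 = 0.96889c.
That velocity, transformed to the rest frame of observer O: (0.96889+0.65)/(1+0.96889·0.65) = 1.61889/1.6297785 = 0.99332c.

0.9933c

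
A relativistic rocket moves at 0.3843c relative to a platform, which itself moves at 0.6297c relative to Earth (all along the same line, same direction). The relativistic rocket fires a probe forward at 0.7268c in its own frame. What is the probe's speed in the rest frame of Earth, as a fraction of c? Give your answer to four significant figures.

First combine the probe and relativistic rocket (S''→S'): u₁ = (0.7268 + 0.3843)/(1 + 0.7268×0.3843) = 1.1111/1.27930924 = 0.86852.
Then combine with the platform (S'→S): u = (0.86852 + 0.6297)/(1 + 0.86852×0.6297) = 1.49822/1.546907044 = 0.96853.

0.9685c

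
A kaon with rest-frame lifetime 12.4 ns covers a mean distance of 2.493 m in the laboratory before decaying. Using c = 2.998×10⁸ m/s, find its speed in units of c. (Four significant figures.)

0.5570c

d = βγcτ ⇒ βγ = d/(cτ) = 2.493 m / (3.71752 m) = 0.67061.
β = (βγ)/√(1+(βγ)²) = 0.67061/√1.449718 = 0.5570.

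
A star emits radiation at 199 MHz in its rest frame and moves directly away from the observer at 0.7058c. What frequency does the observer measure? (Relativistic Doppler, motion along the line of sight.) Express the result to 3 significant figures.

Relativistic Doppler (source moving away): f_obs = f_src · √((1−β)/(1+β)).
With β = 0.7058: factor = √(0.2942/1.7058) = 0.4153.
f_obs = 199 × 0.4153 = 82.6 MHz.

82.6 MHz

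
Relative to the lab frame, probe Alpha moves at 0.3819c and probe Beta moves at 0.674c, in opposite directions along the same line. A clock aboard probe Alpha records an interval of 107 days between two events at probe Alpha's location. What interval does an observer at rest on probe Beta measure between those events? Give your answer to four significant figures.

197.1 days

The velocity of probe Alpha relative to probe Beta is (0.3819 + 0.674)c / (1 + 0.3819×0.674) = 0.83975c; relative speed 0.83975c.
At |u| = 0.83975c, γ = (1 − 0.70518)^(−1/2) = 1.8417.
Probe Alpha's interval is proper; time dilation gives Δt_B = γΔτ = 1.8417 × 107 days = 197.1 days.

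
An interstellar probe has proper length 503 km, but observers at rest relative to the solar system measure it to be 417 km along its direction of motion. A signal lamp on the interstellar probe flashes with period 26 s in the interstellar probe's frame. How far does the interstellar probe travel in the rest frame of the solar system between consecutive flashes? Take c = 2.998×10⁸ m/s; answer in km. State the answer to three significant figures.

From L = L₀/γ: γ = 503/417 = 1.20624.
β = √(1 − 1/γ²) = 0.55922. Lab-frame period = γτ = 1.20624×26 s = 31.362 s. Distance = βc × γτ = 0.55922 × 2.998×10⁸ m/s × 31.362 s = 5.2580×10^9 m = 5.26×10^6 km.

5.26×10^6 km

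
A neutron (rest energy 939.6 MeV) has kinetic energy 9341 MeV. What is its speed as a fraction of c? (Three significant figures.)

0.996c

γ = 1 + K/(mc²) = 1 + 9341/939.6 = 10.941.
β = √(1 − 1/γ²) = √(1 − 0.00835384) = √0.99164616 = 0.996.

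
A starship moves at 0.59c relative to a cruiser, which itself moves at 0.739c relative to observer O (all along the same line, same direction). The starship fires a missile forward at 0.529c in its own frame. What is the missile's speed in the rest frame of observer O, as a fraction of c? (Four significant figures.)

Apply u = (u'+v)/(1+u'v) twice. Missile in the cruiser frame: (0.529+0.59)/(1+0.529·0.59) = 1.119/1.31211 = 0.85282c.
That velocity, transformed to the rest frame of observer O: (0.85282+0.739)/(1+0.85282·0.739) = 1.59182/1.63023398 = 0.97644c.

0.9764c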